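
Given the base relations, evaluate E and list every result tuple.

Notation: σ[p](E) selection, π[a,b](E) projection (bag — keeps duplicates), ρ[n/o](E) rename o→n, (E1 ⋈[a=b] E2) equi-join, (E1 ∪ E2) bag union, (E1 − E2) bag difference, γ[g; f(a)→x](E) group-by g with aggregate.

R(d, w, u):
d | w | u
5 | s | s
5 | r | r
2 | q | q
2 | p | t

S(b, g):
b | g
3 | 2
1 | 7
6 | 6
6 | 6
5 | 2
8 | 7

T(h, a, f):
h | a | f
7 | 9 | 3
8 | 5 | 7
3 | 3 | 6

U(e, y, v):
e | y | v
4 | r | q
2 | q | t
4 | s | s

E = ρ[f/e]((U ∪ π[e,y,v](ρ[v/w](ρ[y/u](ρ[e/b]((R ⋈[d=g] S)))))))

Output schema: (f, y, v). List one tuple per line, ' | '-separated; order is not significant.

Stepwise |·|:
  U → 3
  R → 4
  S → 6
  (R ⋈[d=g] S) → 4
  ρ[e/b]((R ⋈[d=g] S)) → 4
  ρ[y/u](ρ[e/b]((R ⋈[d=g] S))) → 4
  ρ[v/w](ρ[y/u](ρ[e/b]((R ⋈[d=g] S)))) → 4
  π[e,y,v](ρ[v/w](ρ[y/u](ρ[e/b]((R ⋈[d=g] S))))) → 4
  (U ∪ π[e,y,v](ρ[v/w](ρ[y/u](ρ[e/b]((R ⋈[d=g] S)))))) → 7
  ρ[f/e]((U ∪ π[e,y,v](ρ[v/w](ρ[y/u](ρ[e/b]((R ⋈[d=g] S))))))) → 7

== RESULT ==
f | y | v
2 | q | t
3 | q | q
3 | t | p
4 | r | q
4 | s | s
5 | q | q
5 | t | p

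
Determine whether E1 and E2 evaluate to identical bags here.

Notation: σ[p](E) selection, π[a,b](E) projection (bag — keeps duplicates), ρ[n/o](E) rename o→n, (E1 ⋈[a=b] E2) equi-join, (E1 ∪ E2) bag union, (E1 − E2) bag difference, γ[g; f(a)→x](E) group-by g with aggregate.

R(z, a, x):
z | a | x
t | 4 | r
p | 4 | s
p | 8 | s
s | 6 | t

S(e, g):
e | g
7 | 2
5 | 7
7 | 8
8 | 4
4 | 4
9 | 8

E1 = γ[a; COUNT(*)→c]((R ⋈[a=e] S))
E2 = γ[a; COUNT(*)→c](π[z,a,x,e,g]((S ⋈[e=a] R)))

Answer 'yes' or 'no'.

E1 row counts bottom-up:
  R → 4
  S → 6
  (R ⋈[a=e] S) → 3
  γ[a; COUNT(*)→c]((R ⋈[a=e] S)) → 2
E2 row counts bottom-up:
  S → 6
  R → 4
  (S ⋈[e=a] R) → 3
  π[z,a,x,e,g]((S ⋈[e=a] R)) → 3
  γ[a; COUNT(*)→c](π[z,a,x,e,g]((S ⋈[e=a] R))) → 2

E1 and E2 produce the same multiset:
a | c
4 | 2
8 | 1

yes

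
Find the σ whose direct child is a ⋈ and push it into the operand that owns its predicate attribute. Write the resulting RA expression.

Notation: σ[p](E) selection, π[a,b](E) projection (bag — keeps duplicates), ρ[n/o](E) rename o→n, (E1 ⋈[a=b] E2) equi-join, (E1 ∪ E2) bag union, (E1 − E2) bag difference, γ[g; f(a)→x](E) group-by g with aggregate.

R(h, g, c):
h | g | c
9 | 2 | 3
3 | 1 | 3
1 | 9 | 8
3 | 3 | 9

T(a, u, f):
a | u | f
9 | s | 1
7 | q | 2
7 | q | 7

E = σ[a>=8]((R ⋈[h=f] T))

σ filters on a, owned by the right side.
E' = (R ⋈[h=f] σ[a>=8](T))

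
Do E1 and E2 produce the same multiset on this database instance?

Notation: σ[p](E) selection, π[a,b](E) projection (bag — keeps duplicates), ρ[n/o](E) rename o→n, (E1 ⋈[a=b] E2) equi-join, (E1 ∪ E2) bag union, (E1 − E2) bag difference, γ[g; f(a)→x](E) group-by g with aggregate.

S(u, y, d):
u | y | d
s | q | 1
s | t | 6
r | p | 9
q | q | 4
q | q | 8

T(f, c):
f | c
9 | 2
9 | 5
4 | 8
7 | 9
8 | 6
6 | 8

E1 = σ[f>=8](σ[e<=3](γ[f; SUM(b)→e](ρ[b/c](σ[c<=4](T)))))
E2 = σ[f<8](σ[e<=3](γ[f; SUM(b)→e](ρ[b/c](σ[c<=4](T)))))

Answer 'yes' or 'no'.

E1 subexpression sizes:
  T → 6
  σ[c<=4](T) → 1
  ρ[b/c](σ[c<=4](T)) → 1
  γ[f; SUM(b)→e](ρ[b/c](σ[c<=4](T))) → 1
  σ[e<=3](γ[f; SUM(b)→e](ρ[b/c](σ[c<=4](T)))) → 1
  σ[f>=8](σ[e<=3](γ[f; SUM(b)→e](ρ[b/c](σ[c<=4](T))))) → 1
E2 subexpression sizes:
  T → 6
  σ[c<=4](T) → 1
  ρ[b/c](σ[c<=4](T)) → 1
  γ[f; SUM(b)→e](ρ[b/c](σ[c<=4](T))) → 1
  σ[e<=3](γ[f; SUM(b)→e](ρ[b/c](σ[c<=4](T)))) → 1
  σ[f<8](σ[e<=3](γ[f; SUM(b)→e](ρ[b/c](σ[c<=4](T))))) → 0

E1 result:
f | e
9 | 2
E2 result:
f | e
(0 rows)
Witness: (9, 2) appears 1× in E1 but 0× in E2.

no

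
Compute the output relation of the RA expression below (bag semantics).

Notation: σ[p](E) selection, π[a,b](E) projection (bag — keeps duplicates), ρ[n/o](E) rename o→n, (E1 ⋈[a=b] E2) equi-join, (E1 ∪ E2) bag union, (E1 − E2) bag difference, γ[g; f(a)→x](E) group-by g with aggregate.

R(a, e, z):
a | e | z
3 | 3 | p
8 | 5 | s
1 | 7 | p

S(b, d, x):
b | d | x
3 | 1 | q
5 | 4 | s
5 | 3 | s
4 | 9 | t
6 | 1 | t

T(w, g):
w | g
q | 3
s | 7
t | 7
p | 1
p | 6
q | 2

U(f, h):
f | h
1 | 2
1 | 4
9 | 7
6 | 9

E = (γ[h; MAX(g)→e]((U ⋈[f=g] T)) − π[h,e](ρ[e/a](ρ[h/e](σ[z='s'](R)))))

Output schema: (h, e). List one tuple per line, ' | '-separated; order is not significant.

Per-node cardinality:
  U → 4
  T → 6
  (U ⋈[f=g] T) → 3
  γ[h; MAX(g)→e]((U ⋈[f=g] T)) → 3
  R → 3
  σ[z='s'](R) → 1
  ρ[h/e](σ[z='s'](R)) → 1
  ρ[e/a](ρ[h/e](σ[z='s'](R))) → 1
  π[h,e](ρ[e/a](ρ[h/e](σ[z='s'](R)))) → 1
  (γ[h; MAX(g)→e]((U ⋈[f=g] T)) − π[h,e](ρ[e/a](ρ[h/e](σ[z='s'](R))))) → 3

== RESULT ==
h | e
2 | 1
4 | 1
9 | 6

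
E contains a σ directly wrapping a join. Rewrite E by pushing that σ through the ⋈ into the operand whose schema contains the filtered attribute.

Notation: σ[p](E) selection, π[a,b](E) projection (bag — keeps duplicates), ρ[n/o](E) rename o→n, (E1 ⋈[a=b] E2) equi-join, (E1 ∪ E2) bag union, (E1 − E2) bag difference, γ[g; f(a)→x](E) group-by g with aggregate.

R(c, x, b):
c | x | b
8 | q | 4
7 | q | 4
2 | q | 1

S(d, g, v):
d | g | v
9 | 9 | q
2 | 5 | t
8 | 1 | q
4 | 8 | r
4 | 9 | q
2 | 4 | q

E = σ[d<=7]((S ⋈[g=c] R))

σ filters on d, owned by the left side.
E' = (σ[d<=7](S) ⋈[g=c] R)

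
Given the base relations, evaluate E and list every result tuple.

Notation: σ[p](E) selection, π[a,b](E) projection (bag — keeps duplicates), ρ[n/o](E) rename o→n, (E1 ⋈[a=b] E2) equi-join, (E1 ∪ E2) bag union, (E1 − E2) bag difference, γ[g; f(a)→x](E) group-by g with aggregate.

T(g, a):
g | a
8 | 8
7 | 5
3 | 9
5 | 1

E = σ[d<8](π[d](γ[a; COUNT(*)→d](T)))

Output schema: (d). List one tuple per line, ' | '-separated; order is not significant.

Subexpression sizes:
  T → 4
  γ[a; COUNT(*)→d](T) → 4
  π[d](γ[a; COUNT(*)→d](T)) → 4
  σ[d<8](π[d](γ[a; COUNT(*)→d](T))) → 4

== RESULT ==
d
1
1
1
1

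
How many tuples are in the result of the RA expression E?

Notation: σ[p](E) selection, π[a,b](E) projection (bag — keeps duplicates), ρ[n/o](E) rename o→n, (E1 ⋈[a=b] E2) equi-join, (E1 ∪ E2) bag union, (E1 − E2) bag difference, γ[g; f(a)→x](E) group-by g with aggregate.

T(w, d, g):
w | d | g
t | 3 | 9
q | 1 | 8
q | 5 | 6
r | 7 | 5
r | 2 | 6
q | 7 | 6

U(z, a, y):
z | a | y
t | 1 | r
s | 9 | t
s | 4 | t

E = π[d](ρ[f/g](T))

Row counts bottom-up:
  T → 6
  ρ[f/g](T) → 6
  π[d](ρ[f/g](T)) → 6

|E| = 6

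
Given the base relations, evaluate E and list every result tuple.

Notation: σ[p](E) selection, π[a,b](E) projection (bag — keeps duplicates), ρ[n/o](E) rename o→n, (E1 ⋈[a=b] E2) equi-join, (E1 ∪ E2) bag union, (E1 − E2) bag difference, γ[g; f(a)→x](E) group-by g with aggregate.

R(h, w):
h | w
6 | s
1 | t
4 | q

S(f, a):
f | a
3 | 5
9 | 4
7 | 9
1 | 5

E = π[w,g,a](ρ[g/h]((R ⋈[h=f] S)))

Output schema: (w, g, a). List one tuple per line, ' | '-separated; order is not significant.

Subexpression sizes:
  R → 3
  S → 4
  (R ⋈[h=f] S) → 1
  ρ[g/h]((R ⋈[h=f] S)) → 1
  π[w,g,a](ρ[g/h]((R ⋈[h=f] S))) → 1

== RESULT ==
w | g | a
t | 1 | 5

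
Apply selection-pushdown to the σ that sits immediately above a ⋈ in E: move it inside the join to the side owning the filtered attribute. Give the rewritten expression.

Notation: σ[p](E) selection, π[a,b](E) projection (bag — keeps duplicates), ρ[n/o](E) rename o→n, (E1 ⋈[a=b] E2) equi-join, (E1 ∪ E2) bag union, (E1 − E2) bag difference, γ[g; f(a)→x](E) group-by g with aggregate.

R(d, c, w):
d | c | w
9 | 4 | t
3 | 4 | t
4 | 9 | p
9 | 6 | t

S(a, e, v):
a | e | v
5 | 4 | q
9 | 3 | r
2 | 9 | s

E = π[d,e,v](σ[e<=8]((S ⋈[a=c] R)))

σ filters on e, owned by the left side.
E' = π[d,e,v]((σ[e<=8](S) ⋈[a=c] R))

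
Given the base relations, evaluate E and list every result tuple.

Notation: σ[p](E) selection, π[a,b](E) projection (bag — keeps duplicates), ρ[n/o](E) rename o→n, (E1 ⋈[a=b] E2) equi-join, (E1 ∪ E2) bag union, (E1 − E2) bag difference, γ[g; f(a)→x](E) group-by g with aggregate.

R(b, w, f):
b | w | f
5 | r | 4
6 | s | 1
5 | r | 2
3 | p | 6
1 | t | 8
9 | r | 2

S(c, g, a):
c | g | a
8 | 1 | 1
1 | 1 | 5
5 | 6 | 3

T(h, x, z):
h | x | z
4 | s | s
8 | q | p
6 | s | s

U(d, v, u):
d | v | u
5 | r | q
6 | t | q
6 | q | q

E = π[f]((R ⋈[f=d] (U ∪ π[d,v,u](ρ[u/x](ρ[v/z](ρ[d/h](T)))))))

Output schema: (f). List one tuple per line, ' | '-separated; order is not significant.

Per-node cardinality:
  R → 6
  U → 3
  T → 3
  ρ[d/h](T) → 3
  ρ[v/z](ρ[d/h](T)) → 3
  ρ[u/x](ρ[v/z](ρ[d/h](T))) → 3
  π[d,v,u](ρ[u/x](ρ[v/z](ρ[d/h](T)))) → 3
  (U ∪ π[d,v,u](ρ[u/x](ρ[v/z](ρ[d/h](T))))) → 6
  (R ⋈[f=d] (U ∪ π[d,v,u](ρ[u/x](ρ[v/z](ρ[d/h](T)))))) → 5
  π[f]((R ⋈[f=d] (U ∪ π[d,v,u](ρ[u/x](ρ[v/z](ρ[d/h](T))))))) → 5

== RESULT ==
f
4
6
6
6
8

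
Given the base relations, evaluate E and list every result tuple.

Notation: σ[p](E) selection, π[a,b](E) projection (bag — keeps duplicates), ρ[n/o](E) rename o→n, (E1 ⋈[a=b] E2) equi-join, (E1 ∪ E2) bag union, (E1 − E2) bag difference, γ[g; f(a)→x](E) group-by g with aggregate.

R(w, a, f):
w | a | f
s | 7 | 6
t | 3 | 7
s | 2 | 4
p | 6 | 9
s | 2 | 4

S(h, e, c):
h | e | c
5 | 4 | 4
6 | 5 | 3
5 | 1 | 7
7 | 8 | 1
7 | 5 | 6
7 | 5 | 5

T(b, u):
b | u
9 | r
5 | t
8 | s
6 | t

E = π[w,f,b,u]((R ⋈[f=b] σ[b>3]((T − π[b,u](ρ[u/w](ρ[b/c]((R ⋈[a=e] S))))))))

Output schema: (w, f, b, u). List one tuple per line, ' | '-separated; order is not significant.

Row counts bottom-up:
  R → 5
  T → 4
  R → 5
  S → 6
  (R ⋈[a=e] S) → 0
  ρ[b/c]((R ⋈[a=e] S)) → 0
  ρ[u/w](ρ[b/c]((R ⋈[a=e] S))) → 0
  π[b,u](ρ[u/w](ρ[b/c]((R ⋈[a=e] S)))) → 0
  (T − π[b,u](ρ[u/w](ρ[b/c]((R ⋈[a=e] S))))) → 4
  σ[b>3]((T − π[b,u](ρ[u/w](ρ[b/c]((R ⋈[a=e] S)))))) → 4
  (R ⋈[f=b] σ[b>3]((T − π[b,u](ρ[u/w](ρ[b/c]((R ⋈[a=e] S))))))) → 2
  π[w,f,b,u]((R ⋈[f=b] σ[b>3]((T − π[b,u](ρ[u/w](ρ[b/c]((R ⋈[a=e] S)))))))) → 2

== RESULT ==
w | f | b | u
p | 9 | 9 | r
s | 6 | 6 | t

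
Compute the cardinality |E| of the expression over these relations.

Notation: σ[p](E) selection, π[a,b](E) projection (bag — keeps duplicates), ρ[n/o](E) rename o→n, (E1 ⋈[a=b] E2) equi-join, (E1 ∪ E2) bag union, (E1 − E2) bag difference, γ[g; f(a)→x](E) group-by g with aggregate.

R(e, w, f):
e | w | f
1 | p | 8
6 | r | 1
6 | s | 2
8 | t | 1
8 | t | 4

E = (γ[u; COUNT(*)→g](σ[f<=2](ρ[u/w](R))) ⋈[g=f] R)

Per-node cardinality:
  R → 5
  ρ[u/w](R) → 5
  σ[f<=2](ρ[u/w](R)) → 3
  γ[u; COUNT(*)→g](σ[f<=2](ρ[u/w](R))) → 3
  R → 5
  (γ[u; COUNT(*)→g](σ[f<=2](ρ[u/w](R))) ⋈[g=f] R) → 6

|E| = 6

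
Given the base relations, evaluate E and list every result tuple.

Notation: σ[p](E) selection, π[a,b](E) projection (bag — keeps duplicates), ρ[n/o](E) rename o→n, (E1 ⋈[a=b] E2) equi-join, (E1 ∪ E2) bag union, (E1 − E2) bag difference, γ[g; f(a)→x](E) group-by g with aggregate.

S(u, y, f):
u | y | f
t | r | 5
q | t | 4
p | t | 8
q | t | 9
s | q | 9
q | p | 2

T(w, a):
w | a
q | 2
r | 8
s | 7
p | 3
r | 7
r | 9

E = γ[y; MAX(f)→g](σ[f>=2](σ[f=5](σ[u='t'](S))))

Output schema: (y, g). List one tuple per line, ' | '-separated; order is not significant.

Per-node cardinality:
  S → 6
  σ[u='t'](S) → 1
  σ[f=5](σ[u='t'](S)) → 1
  σ[f>=2](σ[f=5](σ[u='t'](S))) → 1
  γ[y; MAX(f)→g](σ[f>=2](σ[f=5](σ[u='t'](S)))) → 1

== RESULT ==
y | g
r | 5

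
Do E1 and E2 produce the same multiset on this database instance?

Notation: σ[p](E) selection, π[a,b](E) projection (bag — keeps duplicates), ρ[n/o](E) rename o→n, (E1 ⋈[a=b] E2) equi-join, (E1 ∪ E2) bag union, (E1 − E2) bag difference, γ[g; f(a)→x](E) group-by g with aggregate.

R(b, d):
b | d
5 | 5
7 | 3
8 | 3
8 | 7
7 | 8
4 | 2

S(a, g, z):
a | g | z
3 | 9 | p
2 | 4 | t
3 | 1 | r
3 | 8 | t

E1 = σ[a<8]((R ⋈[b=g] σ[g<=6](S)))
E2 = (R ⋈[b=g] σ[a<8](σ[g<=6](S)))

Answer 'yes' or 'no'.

E1 row counts bottom-up:
  R → 6
  S → 4
  σ[g<=6](S) → 2
  (R ⋈[b=g] σ[g<=6](S)) → 1
  σ[a<8]((R ⋈[b=g] σ[g<=6](S))) → 1
E2 row counts bottom-up:
  R → 6
  S → 4
  σ[g<=6](S) → 2
  σ[a<8](σ[g<=6](S)) → 2
  (R ⋈[b=g] σ[a<8](σ[g<=6](S))) → 1

E1 and E2 produce the same multiset:
b | d | a | g | z
4 | 2 | 2 | 4 | t

yes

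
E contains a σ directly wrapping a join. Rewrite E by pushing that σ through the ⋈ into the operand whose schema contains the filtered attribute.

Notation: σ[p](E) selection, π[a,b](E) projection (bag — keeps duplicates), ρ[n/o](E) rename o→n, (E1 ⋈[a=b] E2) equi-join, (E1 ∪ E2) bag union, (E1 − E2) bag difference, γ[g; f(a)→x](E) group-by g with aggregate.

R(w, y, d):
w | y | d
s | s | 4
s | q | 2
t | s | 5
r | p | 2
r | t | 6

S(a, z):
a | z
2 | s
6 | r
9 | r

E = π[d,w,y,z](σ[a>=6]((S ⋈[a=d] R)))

σ filters on a, owned by the left side.
E' = π[d,w,y,z]((σ[a>=6](S) ⋈[a=d] R))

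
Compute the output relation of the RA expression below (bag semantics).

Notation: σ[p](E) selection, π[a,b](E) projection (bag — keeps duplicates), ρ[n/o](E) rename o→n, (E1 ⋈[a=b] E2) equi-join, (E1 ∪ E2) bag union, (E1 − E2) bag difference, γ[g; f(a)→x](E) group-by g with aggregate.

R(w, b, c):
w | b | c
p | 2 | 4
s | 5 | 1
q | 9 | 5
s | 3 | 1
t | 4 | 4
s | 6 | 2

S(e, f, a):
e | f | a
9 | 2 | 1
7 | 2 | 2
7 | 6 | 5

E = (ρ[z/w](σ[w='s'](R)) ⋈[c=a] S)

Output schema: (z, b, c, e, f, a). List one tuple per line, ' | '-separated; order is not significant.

Row counts bottom-up:
  R → 6
  σ[w='s'](R) → 3
  ρ[z/w](σ[w='s'](R)) → 3
  S → 3
  (ρ[z/w](σ[w='s'](R)) ⋈[c=a] S) → 3

== RESULT ==
z | b | c | e | f | a
s | 3 | 1 | 9 | 2 | 1
s | 5 | 1 | 9 | 2 | 1
s | 6 | 2 | 7 | 2 | 2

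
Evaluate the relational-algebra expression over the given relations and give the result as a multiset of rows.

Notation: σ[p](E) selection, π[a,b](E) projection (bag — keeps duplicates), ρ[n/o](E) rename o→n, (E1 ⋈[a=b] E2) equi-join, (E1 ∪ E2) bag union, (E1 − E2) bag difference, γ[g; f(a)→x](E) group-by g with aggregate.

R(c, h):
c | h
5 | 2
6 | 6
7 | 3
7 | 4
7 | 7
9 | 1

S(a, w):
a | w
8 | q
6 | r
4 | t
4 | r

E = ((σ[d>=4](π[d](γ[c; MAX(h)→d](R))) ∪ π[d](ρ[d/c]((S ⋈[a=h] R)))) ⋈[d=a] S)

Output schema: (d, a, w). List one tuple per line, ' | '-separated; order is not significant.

Subexpression sizes:
  R → 6
  γ[c; MAX(h)→d](R) → 4
  π[d](γ[c; MAX(h)→d](R)) → 4
  σ[d>=4](π[d](γ[c; MAX(h)→d](R))) → 2
  S → 4
  R → 6
  (S ⋈[a=h] R) → 3
  ρ[d/c]((S ⋈[a=h] R)) → 3
  π[d](ρ[d/c]((S ⋈[a=h] R))) → 3
  (σ[d>=4](π[d](γ[c; MAX(h)→d](R))) ∪ π[d](ρ[d/c]((S ⋈[a=h] R)))) → 5
  S → 4
  ((σ[d>=4](π[d](γ[c; MAX(h)→d](R))) ∪ π[d](ρ[d/c]((S ⋈[a=h] R)))) ⋈[d=a] S) → 2

== RESULT ==
d | a | w
6 | 6 | r
6 | 6 | r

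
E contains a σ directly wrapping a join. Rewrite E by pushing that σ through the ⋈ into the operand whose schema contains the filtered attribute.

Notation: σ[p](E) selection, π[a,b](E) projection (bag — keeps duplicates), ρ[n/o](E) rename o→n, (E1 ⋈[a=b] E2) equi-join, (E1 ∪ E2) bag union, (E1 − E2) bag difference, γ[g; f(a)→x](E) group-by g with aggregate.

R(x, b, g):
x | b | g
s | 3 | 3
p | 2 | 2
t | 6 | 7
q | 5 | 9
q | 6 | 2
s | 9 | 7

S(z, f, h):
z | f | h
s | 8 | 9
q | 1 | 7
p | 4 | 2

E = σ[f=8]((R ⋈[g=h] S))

σ filters on f, owned by the right side.
E' = (R ⋈[g=h] σ[f=8](S))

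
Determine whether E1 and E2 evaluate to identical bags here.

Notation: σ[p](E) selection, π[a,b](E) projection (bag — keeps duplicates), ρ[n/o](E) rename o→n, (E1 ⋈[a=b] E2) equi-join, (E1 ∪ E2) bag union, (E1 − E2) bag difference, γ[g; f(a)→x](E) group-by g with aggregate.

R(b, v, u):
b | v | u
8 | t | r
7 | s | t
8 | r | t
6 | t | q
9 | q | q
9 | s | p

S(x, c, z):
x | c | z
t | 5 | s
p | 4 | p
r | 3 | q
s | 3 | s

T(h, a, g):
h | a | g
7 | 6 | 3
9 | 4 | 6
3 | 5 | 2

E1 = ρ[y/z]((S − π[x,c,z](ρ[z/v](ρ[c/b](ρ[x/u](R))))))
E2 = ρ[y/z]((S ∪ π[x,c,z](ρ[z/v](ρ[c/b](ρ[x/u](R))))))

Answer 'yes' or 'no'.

E1 stepwise |·|:
  S → 4
  R → 6
  ρ[x/u](R) → 6
  ρ[c/b](ρ[x/u](R)) → 6
  ρ[z/v](ρ[c/b](ρ[x/u](R))) → 6
  π[x,c,z](ρ[z/v](ρ[c/b](ρ[x/u](R)))) → 6
  (S − π[x,c,z](ρ[z/v](ρ[c/b](ρ[x/u](R))))) → 4
  ρ[y/z]((S − π[x,c,z](ρ[z/v](ρ[c/b](ρ[x/u](R)))))) → 4
E2 stepwise |·|:
  S → 4
  R → 6
  ρ[x/u](R) → 6
  ρ[c/b](ρ[x/u](R)) → 6
  ρ[z/v](ρ[c/b](ρ[x/u](R))) → 6
  π[x,c,z](ρ[z/v](ρ[c/b](ρ[x/u](R)))) → 6
  (S ∪ π[x,c,z](ρ[z/v](ρ[c/b](ρ[x/u](R))))) → 10
  ρ[y/z]((S ∪ π[x,c,z](ρ[z/v](ρ[c/b](ρ[x/u](R)))))) → 10

E1 result:
x | c | y
p | 4 | p
r | 3 | q
s | 3 | s
t | 5 | s
E2 result:
x | c | y
p | 4 | p
p | 9 | s
q | 6 | t
q | 9 | q
r | 3 | q
r | 8 | t
s | 3 | s
t | 5 | s
t | 7 | s
t | 8 | r
Witness: ('t', 8, 'r') appears 0× in E1 but 1× in E2.

no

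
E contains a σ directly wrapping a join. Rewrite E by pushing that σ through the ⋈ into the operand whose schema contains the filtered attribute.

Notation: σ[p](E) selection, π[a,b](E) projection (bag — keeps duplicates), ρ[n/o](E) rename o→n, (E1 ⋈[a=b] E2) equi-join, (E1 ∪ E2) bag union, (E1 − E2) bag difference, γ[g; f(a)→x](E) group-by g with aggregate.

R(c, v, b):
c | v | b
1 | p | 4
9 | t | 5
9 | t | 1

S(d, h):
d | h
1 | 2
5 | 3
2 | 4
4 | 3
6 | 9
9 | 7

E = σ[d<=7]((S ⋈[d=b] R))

σ filters on d, owned by the left side.
E' = (σ[d<=7](S) ⋈[d=b] R)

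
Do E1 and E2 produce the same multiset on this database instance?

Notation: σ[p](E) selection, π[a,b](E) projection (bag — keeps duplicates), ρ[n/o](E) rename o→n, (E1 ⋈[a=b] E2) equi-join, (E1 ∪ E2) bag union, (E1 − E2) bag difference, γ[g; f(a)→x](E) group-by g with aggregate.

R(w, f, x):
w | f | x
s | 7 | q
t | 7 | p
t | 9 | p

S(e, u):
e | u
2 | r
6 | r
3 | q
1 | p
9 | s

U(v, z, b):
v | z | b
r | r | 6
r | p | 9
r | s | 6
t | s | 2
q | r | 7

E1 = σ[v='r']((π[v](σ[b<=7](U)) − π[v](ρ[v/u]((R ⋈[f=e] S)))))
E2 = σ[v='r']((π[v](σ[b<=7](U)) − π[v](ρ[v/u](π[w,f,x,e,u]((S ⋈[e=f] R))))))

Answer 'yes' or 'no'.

E1 stepwise |·|:
  U → 5
  σ[b<=7](U) → 4
  π[v](σ[b<=7](U)) → 4
  R → 3
  S → 5
  (R ⋈[f=e] S) → 1
  ρ[v/u]((R ⋈[f=e] S)) → 1
  π[v](ρ[v/u]((R ⋈[f=e] S))) → 1
  (π[v](σ[b<=7](U)) − π[v](ρ[v/u]((R ⋈[f=e] S)))) → 4
  σ[v='r']((π[v](σ[b<=7](U)) − π[v](ρ[v/u]((R ⋈[f=e] S))))) → 2
E2 stepwise |·|:
  U → 5
  σ[b<=7](U) → 4
  π[v](σ[b<=7](U)) → 4
  S → 5
  R → 3
  (S ⋈[e=f] R) → 1
  π[w,f,x,e,u]((S ⋈[e=f] R)) → 1
  ρ[v/u](π[w,f,x,e,u]((S ⋈[e=f] R))) → 1
  π[v](ρ[v/u](π[w,f,x,e,u]((S ⋈[e=f] R)))) → 1
  (π[v](σ[b<=7](U)) − π[v](ρ[v/u](π[w,f,x,e,u]((S ⋈[e=f] R))))) → 4
  σ[v='r']((π[v](σ[b<=7](U)) − π[v](ρ[v/u](π[w,f,x,e,u]((S ⋈[e=f] R)))))) → 2

E1 and E2 produce the same multiset:
v
r
r

yes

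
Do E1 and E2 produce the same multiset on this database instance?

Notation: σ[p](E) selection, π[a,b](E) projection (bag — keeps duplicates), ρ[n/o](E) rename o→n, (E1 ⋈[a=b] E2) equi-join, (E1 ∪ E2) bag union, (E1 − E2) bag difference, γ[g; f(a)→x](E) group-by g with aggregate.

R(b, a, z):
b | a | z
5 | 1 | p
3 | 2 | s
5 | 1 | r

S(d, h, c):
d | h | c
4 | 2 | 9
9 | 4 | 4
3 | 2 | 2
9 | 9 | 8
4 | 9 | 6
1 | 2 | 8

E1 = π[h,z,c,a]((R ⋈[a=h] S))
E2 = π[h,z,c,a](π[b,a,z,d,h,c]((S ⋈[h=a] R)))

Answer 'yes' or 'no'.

E1 stepwise |·|:
  R → 3
  S → 6
  (R ⋈[a=h] S) → 3
  π[h,z,c,a]((R ⋈[a=h] S)) → 3
E2 stepwise |·|:
  S → 6
  R → 3
  (S ⋈[h=a] R) → 3
  π[b,a,z,d,h,c]((S ⋈[h=a] R)) → 3
  π[h,z,c,a](π[b,a,z,d,h,c]((S ⋈[h=a] R))) → 3

E1 and E2 produce the same multiset:
h | z | c | a
2 | s | 2 | 2
2 | s | 8 | 2
2 | s | 9 | 2

yes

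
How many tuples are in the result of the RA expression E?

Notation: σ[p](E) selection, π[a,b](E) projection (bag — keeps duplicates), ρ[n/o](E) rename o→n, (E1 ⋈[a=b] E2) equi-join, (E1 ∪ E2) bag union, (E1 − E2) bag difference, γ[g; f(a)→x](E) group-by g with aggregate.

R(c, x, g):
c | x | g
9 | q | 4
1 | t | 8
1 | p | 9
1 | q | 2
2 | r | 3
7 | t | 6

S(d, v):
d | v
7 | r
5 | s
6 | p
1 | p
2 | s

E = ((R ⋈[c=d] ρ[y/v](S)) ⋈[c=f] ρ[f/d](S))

Row counts bottom-up:
  R → 6
  S → 5
  ρ[y/v](S) → 5
  (R ⋈[c=d] ρ[y/v](S)) → 5
  S → 5
  ρ[f/d](S) → 5
  ((R ⋈[c=d] ρ[y/v](S)) ⋈[c=f] ρ[f/d](S)) → 5

|E| = 5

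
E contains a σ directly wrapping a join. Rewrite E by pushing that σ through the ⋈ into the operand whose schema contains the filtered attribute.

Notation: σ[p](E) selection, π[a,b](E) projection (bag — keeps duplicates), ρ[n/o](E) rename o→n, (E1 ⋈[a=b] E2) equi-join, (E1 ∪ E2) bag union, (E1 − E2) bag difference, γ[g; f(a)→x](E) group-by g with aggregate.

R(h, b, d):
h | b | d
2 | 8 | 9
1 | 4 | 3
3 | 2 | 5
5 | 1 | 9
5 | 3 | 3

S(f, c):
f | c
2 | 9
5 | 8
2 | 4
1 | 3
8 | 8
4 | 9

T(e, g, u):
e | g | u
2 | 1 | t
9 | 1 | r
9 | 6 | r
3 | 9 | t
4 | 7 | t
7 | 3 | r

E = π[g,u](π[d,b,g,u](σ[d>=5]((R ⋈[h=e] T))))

σ filters on d, owned by the left side.
E' = π[g,u](π[d,b,g,u]((σ[d>=5](R) ⋈[h=e] T)))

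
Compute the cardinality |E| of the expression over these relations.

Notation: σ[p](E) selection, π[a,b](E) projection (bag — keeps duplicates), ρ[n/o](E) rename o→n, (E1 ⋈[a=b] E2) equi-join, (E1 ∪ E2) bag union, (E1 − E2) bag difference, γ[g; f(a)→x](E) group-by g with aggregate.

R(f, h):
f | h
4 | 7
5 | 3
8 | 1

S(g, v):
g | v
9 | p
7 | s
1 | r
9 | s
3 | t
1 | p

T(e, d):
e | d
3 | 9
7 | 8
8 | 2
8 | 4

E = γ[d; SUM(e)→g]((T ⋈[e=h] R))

Per-node cardinality:
  T → 4
  R → 3
  (T ⋈[e=h] R) → 2
  γ[d; SUM(e)→g]((T ⋈[e=h] R)) → 2

|E| = 2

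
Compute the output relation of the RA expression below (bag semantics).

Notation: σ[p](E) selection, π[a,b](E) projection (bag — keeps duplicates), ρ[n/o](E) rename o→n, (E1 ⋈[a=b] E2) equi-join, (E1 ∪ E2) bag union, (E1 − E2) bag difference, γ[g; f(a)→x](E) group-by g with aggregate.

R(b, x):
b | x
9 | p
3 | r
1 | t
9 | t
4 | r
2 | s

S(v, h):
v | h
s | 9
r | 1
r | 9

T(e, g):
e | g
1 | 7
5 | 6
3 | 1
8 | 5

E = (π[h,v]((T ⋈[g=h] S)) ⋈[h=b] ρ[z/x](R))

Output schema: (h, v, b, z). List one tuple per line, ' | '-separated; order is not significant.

Stepwise |·|:
  T → 4
  S → 3
  (T ⋈[g=h] S) → 1
  π[h,v]((T ⋈[g=h] S)) → 1
  R → 6
  ρ[z/x](R) → 6
  (π[h,v]((T ⋈[g=h] S)) ⋈[h=b] ρ[z/x](R)) → 1

== RESULT ==
h | v | b | z
1 | r | 1 | t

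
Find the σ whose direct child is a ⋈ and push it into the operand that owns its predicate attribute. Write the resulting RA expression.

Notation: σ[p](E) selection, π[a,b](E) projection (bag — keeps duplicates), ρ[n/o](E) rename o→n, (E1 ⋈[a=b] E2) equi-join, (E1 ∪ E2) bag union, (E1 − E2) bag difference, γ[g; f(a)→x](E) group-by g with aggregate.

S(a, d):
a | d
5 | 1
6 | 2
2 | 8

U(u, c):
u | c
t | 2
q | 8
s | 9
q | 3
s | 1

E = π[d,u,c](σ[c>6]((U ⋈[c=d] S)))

σ filters on c, owned by the left side.
E' = π[d,u,c]((σ[c>6](U) ⋈[c=d] S))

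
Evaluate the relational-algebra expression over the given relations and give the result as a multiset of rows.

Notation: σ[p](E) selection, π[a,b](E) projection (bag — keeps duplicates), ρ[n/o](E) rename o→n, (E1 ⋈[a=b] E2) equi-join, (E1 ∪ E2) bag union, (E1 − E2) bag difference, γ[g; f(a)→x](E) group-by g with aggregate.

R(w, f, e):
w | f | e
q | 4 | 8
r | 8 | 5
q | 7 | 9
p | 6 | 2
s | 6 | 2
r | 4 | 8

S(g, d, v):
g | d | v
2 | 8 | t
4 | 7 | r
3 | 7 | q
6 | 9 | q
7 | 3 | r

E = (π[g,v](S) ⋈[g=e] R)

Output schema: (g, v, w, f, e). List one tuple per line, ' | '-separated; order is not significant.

Stepwise |·|:
  S → 5
  π[g,v](S) → 5
  R → 6
  (π[g,v](S) ⋈[g=e] R) → 2

== RESULT ==
g | v | w | f | e
2 | t | p | 6 | 2
2 | t | s | 6 | 2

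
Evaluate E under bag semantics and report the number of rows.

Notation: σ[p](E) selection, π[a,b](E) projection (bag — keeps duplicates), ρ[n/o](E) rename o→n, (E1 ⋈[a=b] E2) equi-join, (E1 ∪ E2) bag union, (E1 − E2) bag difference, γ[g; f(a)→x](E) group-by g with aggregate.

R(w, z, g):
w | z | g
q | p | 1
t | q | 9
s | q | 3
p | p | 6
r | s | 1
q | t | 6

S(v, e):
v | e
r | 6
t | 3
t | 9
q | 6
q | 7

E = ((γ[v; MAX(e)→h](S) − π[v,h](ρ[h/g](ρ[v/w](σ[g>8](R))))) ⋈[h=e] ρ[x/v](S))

Per-node cardinality:
  S → 5
  γ[v; MAX(e)→h](S) → 3
  R → 6
  σ[g>8](R) → 1
  ρ[v/w](σ[g>8](R)) → 1
  ρ[h/g](ρ[v/w](σ[g>8](R))) → 1
  π[v,h](ρ[h/g](ρ[v/w](σ[g>8](R)))) → 1
  (γ[v; MAX(e)→h](S) − π[v,h](ρ[h/g](ρ[v/w](σ[g>8](R))))) → 2
  S → 5
  ρ[x/v](S) → 5
  ((γ[v; MAX(e)→h](S) − π[v,h](ρ[h/g](ρ[v/w](σ[g>8](R))))) ⋈[h=e] ρ[x/v](S)) → 3

|E| = 3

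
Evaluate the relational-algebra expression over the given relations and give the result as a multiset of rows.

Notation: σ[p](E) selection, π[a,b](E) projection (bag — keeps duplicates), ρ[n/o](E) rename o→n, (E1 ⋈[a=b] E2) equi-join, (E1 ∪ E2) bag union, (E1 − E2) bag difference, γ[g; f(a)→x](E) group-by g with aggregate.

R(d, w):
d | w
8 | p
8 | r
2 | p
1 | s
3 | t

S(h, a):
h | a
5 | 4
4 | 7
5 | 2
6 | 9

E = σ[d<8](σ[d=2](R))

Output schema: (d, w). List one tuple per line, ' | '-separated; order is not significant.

Stepwise |·|:
  R → 5
  σ[d=2](R) → 1
  σ[d<8](σ[d=2](R)) → 1

== RESULT ==
d | w
2 | p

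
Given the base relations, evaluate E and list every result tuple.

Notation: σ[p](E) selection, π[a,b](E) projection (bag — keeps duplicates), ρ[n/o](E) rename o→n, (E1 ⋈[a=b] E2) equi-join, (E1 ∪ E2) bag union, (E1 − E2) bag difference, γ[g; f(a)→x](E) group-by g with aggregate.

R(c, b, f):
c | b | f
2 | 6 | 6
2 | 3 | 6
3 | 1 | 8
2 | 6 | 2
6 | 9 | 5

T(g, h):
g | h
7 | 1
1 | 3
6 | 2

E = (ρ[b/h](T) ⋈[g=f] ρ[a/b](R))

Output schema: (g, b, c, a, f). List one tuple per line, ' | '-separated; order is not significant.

Subexpression sizes:
  T → 3
  ρ[b/h](T) → 3
  R → 5
  ρ[a/b](R) → 5
  (ρ[b/h](T) ⋈[g=f] ρ[a/b](R)) → 2

== RESULT ==
g | b | c | a | f
6 | 2 | 2 | 3 | 6
6 | 2 | 2 | 6 | 6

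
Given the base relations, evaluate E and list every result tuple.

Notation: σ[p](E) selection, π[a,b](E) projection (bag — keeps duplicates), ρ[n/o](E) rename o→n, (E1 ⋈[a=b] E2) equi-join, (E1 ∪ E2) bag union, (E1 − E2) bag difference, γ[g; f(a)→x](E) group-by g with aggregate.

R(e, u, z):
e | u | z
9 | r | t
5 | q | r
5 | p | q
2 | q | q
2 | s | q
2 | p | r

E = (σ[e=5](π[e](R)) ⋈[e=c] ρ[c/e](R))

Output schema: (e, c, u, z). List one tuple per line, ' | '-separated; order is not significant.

Stepwise |·|:
  R → 6
  π[e](R) → 6
  σ[e=5](π[e](R)) → 2
  R → 6
  ρ[c/e](R) → 6
  (σ[e=5](π[e](R)) ⋈[e=c] ρ[c/e](R)) → 4

== RESULT ==
e | c | u | z
5 | 5 | p | q
5 | 5 | p | q
5 | 5 | q | r
5 | 5 | q | r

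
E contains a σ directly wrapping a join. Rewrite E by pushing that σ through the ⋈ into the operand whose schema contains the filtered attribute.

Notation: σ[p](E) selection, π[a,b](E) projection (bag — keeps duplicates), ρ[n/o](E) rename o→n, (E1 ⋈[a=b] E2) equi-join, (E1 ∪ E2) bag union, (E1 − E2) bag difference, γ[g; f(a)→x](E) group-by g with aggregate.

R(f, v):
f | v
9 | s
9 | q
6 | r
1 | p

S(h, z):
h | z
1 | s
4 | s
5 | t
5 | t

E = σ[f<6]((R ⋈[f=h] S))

σ filters on f, owned by the left side.
E' = (σ[f<6](R) ⋈[f=h] S)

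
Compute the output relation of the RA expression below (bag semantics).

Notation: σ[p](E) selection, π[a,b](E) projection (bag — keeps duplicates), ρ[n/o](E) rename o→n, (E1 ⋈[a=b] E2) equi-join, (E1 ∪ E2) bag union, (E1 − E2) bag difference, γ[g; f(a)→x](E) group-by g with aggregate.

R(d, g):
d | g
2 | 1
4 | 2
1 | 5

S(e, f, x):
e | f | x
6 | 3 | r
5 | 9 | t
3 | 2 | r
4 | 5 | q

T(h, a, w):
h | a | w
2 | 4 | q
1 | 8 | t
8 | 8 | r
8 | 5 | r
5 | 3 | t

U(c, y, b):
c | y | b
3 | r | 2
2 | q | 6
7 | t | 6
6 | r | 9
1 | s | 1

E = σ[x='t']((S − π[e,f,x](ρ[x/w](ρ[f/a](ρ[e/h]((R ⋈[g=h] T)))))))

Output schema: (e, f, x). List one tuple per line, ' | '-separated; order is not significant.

Subexpression sizes:
  S → 4
  R → 3
  T → 5
  (R ⋈[g=h] T) → 3
  ρ[e/h]((R ⋈[g=h] T)) → 3
  ρ[f/a](ρ[e/h]((R ⋈[g=h] T))) → 3
  ρ[x/w](ρ[f/a](ρ[e/h]((R ⋈[g=h] T)))) → 3
  π[e,f,x](ρ[x/w](ρ[f/a](ρ[e/h]((R ⋈[g=h] T))))) → 3
  (S − π[e,f,x](ρ[x/w](ρ[f/a](ρ[e/h]((R ⋈[g=h] T)))))) → 4
  σ[x='t']((S − π[e,f,x](ρ[x/w](ρ[f/a](ρ[e/h]((R ⋈[g=h] T))))))) → 1

== RESULT ==
e | f | x
5 | 9 | t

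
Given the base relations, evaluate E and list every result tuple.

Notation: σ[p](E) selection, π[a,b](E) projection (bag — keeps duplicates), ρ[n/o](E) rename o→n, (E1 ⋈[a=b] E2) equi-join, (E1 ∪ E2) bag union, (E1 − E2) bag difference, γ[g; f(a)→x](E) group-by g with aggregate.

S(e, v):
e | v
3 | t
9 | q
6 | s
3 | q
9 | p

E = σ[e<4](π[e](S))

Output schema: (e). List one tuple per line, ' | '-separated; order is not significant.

Subexpression sizes:
  S → 5
  π[e](S) → 5
  σ[e<4](π[e](S)) → 2

== RESULT ==
e
3
3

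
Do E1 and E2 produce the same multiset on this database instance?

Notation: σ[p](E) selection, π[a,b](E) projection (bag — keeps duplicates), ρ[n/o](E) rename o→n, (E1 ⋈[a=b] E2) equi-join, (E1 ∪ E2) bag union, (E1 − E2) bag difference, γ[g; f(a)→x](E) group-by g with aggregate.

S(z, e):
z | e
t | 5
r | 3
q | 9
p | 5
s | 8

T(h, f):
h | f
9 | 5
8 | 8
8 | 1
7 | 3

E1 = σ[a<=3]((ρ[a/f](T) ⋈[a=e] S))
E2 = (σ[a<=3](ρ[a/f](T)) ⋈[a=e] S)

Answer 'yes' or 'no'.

E1 stepwise |·|:
  T → 4
  ρ[a/f](T) → 4
  S → 5
  (ρ[a/f](T) ⋈[a=e] S) → 4
  σ[a<=3]((ρ[a/f](T) ⋈[a=e] S)) → 1
E2 stepwise |·|:
  T → 4
  ρ[a/f](T) → 4
  σ[a<=3](ρ[a/f](T)) → 2
  S → 5
  (σ[a<=3](ρ[a/f](T)) ⋈[a=e] S) → 1

E1 and E2 produce the same multiset:
h | a | z | e
7 | 3 | r | 3

yes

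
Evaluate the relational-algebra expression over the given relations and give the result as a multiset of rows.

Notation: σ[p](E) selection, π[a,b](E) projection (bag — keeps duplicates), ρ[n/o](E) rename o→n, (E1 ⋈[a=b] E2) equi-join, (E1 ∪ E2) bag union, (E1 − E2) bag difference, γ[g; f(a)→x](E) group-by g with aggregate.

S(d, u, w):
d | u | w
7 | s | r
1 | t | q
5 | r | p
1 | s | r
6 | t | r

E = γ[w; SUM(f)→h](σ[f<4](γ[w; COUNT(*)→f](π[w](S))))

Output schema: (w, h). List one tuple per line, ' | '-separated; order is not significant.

Per-node cardinality:
  S → 5
  π[w](S) → 5
  γ[w; COUNT(*)→f](π[w](S)) → 3
  σ[f<4](γ[w; COUNT(*)→f](π[w](S))) → 3
  γ[w; SUM(f)→h](σ[f<4](γ[w; COUNT(*)→f](π[w](S)))) → 3

== RESULT ==
w | h
p | 1
q | 1
r | 3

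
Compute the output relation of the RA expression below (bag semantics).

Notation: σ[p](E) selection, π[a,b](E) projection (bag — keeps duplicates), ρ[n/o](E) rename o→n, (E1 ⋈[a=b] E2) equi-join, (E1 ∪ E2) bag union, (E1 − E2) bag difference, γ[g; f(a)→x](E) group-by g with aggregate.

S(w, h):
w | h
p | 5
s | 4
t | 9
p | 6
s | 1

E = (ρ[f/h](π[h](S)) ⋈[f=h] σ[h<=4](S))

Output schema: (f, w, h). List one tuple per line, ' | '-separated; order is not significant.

Row counts bottom-up:
  S → 5
  π[h](S) → 5
  ρ[f/h](π[h](S)) → 5
  S → 5
  σ[h<=4](S) → 2
  (ρ[f/h](π[h](S)) ⋈[f=h] σ[h<=4](S)) → 2

== RESULT ==
f | w | h
1 | s | 1
4 | s | 4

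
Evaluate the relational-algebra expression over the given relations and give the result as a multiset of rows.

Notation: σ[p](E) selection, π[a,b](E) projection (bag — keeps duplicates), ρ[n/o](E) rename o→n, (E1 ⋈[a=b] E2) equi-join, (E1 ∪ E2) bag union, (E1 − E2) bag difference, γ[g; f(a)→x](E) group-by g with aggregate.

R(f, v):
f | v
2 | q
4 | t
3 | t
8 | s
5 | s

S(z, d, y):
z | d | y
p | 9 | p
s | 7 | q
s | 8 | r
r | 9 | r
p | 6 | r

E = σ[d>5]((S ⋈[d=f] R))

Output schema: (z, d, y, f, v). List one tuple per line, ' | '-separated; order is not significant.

Stepwise |·|:
  S → 5
  R → 5
  (S ⋈[d=f] R) → 1
  σ[d>5]((S ⋈[d=f] R)) → 1

== RESULT ==
z | d | y | f | v
s | 8 | r | 8 | s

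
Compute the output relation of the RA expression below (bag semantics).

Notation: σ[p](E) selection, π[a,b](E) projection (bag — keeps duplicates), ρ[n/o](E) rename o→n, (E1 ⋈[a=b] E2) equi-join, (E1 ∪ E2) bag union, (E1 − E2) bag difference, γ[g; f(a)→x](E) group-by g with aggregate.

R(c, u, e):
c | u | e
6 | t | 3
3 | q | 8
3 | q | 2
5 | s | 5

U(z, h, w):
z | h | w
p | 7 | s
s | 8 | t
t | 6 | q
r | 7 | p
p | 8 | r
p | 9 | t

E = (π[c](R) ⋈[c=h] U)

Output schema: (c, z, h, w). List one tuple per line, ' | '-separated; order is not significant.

Row counts bottom-up:
  R → 4
  π[c](R) → 4
  U → 6
  (π[c](R) ⋈[c=h] U) → 1

== RESULT ==
c | z | h | w
6 | t | 6 | q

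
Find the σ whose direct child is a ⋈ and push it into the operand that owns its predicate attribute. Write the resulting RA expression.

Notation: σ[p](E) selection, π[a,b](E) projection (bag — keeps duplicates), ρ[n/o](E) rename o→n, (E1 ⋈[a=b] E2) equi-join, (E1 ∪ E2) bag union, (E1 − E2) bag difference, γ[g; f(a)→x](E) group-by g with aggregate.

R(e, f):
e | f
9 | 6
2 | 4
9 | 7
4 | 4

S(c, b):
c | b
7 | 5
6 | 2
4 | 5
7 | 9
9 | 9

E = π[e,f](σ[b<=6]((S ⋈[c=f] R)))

σ filters on b, owned by the left side.
E' = π[e,f]((σ[b<=6](S) ⋈[c=f] R))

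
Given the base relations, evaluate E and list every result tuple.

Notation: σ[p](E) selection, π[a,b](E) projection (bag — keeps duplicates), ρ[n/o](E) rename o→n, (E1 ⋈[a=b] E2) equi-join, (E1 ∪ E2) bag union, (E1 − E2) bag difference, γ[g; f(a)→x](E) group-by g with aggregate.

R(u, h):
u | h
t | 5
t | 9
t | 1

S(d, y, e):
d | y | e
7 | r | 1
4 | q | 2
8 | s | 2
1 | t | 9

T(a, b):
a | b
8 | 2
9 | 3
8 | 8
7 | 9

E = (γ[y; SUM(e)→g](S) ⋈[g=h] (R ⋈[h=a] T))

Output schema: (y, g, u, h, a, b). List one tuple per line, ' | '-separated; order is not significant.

Per-node cardinality:
  S → 4
  γ[y; SUM(e)→g](S) → 4
  R → 3
  T → 4
  (R ⋈[h=a] T) → 1
  (γ[y; SUM(e)→g](S) ⋈[g=h] (R ⋈[h=a] T)) → 1

== RESULT ==
y | g | u | h | a | b
t | 9 | t | 9 | 9 | 3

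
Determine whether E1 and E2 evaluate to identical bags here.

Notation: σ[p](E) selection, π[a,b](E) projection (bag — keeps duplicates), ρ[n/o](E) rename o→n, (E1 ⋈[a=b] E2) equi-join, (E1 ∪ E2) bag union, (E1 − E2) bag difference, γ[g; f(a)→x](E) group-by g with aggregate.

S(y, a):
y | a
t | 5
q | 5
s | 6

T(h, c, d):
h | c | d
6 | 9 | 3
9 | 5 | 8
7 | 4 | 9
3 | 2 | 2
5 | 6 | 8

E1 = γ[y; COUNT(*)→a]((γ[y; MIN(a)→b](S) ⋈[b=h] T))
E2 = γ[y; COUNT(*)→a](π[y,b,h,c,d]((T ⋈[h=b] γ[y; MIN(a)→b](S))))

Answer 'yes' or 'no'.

E1 per-node cardinality:
  S → 3
  γ[y; MIN(a)→b](S) → 3
  T → 5
  (γ[y; MIN(a)→b](S) ⋈[b=h] T) → 3
  γ[y; COUNT(*)→a]((γ[y; MIN(a)→b](S) ⋈[b=h] T)) → 3
E2 per-node cardinality:
  T → 5
  S → 3
  γ[y; MIN(a)→b](S) → 3
  (T ⋈[h=b] γ[y; MIN(a)→b](S)) → 3
  π[y,b,h,c,d]((T ⋈[h=b] γ[y; MIN(a)→b](S))) → 3
  γ[y; COUNT(*)→a](π[y,b,h,c,d]((T ⋈[h=b] γ[y; MIN(a)→b](S)))) → 3

E1 and E2 produce the same multiset:
y | a
q | 1
s | 1
t | 1

yes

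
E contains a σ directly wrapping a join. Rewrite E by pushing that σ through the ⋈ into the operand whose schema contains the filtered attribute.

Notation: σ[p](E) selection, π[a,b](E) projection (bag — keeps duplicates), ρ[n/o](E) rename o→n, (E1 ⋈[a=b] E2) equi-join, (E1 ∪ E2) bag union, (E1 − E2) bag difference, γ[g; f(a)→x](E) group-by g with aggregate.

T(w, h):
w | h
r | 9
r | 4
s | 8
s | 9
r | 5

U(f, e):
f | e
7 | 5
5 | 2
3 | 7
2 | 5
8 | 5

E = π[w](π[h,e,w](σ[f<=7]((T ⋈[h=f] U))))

σ filters on f, owned by the right side.
E' = π[w](π[h,e,w]((T ⋈[h=f] σ[f<=7](U))))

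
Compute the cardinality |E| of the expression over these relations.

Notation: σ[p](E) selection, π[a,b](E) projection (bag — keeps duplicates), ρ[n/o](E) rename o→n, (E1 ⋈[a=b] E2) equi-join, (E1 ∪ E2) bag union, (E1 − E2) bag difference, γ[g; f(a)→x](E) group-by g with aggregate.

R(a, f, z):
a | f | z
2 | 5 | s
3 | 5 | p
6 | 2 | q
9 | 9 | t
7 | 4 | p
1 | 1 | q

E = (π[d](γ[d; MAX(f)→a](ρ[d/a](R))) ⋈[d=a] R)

Per-node cardinality:
  R → 6
  ρ[d/a](R) → 6
  γ[d; MAX(f)→a](ρ[d/a](R)) → 6
  π[d](γ[d; MAX(f)→a](ρ[d/a](R))) → 6
  R → 6
  (π[d](γ[d; MAX(f)→a](ρ[d/a](R))) ⋈[d=a] R) → 6

|E| = 6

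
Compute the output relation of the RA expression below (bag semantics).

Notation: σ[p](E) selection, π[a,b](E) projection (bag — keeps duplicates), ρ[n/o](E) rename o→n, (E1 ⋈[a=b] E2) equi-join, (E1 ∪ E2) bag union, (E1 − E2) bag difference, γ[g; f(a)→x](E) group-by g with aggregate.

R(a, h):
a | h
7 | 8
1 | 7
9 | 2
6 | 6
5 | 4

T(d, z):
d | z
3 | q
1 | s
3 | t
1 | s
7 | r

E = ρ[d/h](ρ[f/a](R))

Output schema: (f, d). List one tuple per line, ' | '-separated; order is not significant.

Row counts bottom-up:
  R → 5
  ρ[f/a](R) → 5
  ρ[d/h](ρ[f/a](R)) → 5

== RESULT ==
f | d
1 | 7
5 | 4
6 | 6
7 | 8
9 | 2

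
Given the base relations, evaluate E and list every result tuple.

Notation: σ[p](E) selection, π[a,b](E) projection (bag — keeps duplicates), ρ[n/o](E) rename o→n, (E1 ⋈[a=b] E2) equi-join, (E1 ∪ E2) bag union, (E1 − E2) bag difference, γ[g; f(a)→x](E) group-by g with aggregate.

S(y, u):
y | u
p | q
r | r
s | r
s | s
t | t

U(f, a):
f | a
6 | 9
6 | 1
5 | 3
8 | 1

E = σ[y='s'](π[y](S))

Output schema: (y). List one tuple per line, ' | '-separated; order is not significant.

Row counts bottom-up:
  S → 5
  π[y](S) → 5
  σ[y='s'](π[y](S)) → 2

== RESULT ==
y
s
s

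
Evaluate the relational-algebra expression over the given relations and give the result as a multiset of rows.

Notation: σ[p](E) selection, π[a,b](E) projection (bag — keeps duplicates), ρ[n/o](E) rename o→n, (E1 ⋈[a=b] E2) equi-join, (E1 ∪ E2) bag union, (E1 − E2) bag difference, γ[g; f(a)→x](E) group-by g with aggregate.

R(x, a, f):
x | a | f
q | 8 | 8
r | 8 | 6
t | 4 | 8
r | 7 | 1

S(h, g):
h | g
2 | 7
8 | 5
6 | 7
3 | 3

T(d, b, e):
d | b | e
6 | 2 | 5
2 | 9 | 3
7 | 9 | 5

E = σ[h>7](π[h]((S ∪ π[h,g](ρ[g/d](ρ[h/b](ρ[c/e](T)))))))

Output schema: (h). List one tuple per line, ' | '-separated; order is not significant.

Per-node cardinality:
  S → 4
  T → 3
  ρ[c/e](T) → 3
  ρ[h/b](ρ[c/e](T)) → 3
  ρ[g/d](ρ[h/b](ρ[c/e](T))) → 3
  π[h,g](ρ[g/d](ρ[h/b](ρ[c/e](T)))) → 3
  (S ∪ π[h,g](ρ[g/d](ρ[h/b](ρ[c/e](T))))) → 7
  π[h]((S ∪ π[h,g](ρ[g/d](ρ[h/b](ρ[c/e](T)))))) → 7
  σ[h>7](π[h]((S ∪ π[h,g](ρ[g/d](ρ[h/b](ρ[c/e](T))))))) → 3

== RESULT ==
h
8
9
9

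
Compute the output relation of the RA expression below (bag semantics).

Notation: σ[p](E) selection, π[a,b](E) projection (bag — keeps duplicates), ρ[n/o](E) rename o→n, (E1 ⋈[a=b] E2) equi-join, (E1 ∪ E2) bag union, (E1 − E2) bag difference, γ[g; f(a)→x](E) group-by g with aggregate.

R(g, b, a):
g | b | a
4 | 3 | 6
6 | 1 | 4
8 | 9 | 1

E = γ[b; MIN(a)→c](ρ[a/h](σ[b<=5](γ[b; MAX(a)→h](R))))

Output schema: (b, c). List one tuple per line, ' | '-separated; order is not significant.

Stepwise |·|:
  R → 3
  γ[b; MAX(a)→h](R) → 3
  σ[b<=5](γ[b; MAX(a)→h](R)) → 2
  ρ[a/h](σ[b<=5](γ[b; MAX(a)→h](R))) → 2
  γ[b; MIN(a)→c](ρ[a/h](σ[b<=5](γ[b; MAX(a)→h](R)))) → 2

== RESULT ==
b | c
1 | 4
3 | 6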